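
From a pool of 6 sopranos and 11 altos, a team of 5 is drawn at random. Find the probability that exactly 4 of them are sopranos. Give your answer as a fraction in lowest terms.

Total number of selections: C(17,5) = 6188.
Selections with exactly 4 sopranos: choose 4 of the 6 sopranos and 1 of the 11 altos, C(6,4)·C(11,1) = 15·11 = 165.
Probability = 165/6188.

165/6188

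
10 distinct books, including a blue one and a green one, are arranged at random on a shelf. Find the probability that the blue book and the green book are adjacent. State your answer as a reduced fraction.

1/5

There are 10! = 3628800 arrangements.
Treat the blue book and the green book as a block: 9! arrangements of the blocks × 2 orders within the block = 2·362880 = 725760.
Probability = 725760/3628800 = 1/5.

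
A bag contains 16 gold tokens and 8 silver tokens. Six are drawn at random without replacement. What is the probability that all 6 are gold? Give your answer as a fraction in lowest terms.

26/437

There are C(24,6) = 134596 possible selections.
Selections with all gold: C(16,6) = 8008.
Probability = 8008/134596 = 26/437.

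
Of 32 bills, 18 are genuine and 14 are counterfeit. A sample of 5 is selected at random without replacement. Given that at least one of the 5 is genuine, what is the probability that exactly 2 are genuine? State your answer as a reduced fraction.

1326/4747

Work in counts. Selections with at least one genuine: C(32,5) − C(14,5) = 201376 − 2002 = 199374.
Of those, selections where exactly 2 are genuine: C(18,2)·C(14,3) = 153·364 = 55692.
Conditional probability = 55692/199374 = 1326/4747.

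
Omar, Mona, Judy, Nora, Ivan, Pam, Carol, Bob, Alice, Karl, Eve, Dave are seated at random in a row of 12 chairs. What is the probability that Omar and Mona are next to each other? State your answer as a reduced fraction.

1/6

There are 12! = 479001600 arrangements.
Treat Omar and Mona as a block: 11! arrangements of the blocks × 2 orders within the block = 2·39916800 = 79833600.
Probability = 79833600/479001600 = 1/6.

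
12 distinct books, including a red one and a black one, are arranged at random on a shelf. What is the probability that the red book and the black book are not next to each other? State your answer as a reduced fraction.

There are 12! = 479001600 arrangements.
Arrangements with the red book and the black book adjacent: 2·11! = 79833600.
So not adjacent: 479001600 − 79833600 = 399168000, probability 399168000/479001600 = 5/6.

5/6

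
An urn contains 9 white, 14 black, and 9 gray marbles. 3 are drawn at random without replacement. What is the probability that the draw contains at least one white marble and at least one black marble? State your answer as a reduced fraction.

2457/4960

There are C(32,3) = 4960 possible draws.
By inclusion-exclusion on the complements, draws missing all white or all black: C(23,3) + C(18,3) − C(9,3) = 1771 + 816 − 84 = 2503.
So draws with at least one of each: 4960 − 2503 = 2457, probability 2457/4960.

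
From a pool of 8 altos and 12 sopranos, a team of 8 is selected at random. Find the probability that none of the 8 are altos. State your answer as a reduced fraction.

There are C(20,8) = 125970 possible selections.
Selections with no altos (all sopranos): C(12,8) = 495.
Probability = 495/125970 = 33/8398.

33/8398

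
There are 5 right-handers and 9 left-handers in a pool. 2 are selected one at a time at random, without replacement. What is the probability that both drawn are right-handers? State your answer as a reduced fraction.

10/91

Multiply the conditional probabilities at each draw: 5/14 · 4/13 = 20/182 = 10/91.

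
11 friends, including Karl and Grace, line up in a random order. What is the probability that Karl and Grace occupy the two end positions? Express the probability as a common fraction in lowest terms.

There are 11! = 39916800 arrangements.
Place Karl and Grace at the ends in 2 ways, arrange the remaining 9 in 9! = 362880 ways: 2·362880 = 725760.
Probability = 725760/39916800 = 1/55.

1/55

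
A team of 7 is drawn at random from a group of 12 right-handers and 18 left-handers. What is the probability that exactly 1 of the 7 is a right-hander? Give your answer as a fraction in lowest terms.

238/2175

There are C(30,7) = 2035800 ways to choose 7 from 30.
Selections with exactly 1 right-hander: choose 1 of the 12 right-handers and 6 of the 18 left-handers, C(12,1)·C(18,6) = 12·18564 = 222768.
Probability = 222768/2035800 = 238/2175.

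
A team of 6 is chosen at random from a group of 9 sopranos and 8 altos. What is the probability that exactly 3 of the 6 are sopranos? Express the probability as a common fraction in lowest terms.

Total number of selections: C(17,6) = 12376.
Selections with exactly 3 sopranos: choose 3 of the 9 sopranos and 3 of the 8 altos, C(9,3)·C(8,3) = 84·56 = 4704.
Probability = 4704/12376 = 84/221.

84/221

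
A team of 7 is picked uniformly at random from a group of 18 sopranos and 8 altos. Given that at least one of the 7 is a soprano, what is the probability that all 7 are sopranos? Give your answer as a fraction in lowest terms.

221/4568

Work in counts. Selections with at least one soprano: C(26,7) − C(8,7) = 657800 − 8 = 657792.
Of those, selections where all 7 are sopranos: C(18,7) = 31824.
Conditional probability = 31824/657792 = 221/4568.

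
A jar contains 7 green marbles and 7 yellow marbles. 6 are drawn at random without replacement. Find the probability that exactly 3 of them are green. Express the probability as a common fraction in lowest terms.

175/429

There are C(14,6) = 3003 ways to choose 6 from 14.
Selections with exactly 3 green: choose 3 of the 7 green and 3 of the 7 yellow, C(7,3)·C(7,3) = 35·35 = 1225.
Probability = 1225/3003 = 175/429.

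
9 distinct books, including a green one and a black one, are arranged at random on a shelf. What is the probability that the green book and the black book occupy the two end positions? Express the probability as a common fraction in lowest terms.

There are 9! = 362880 arrangements.
Place the green book and the black book at the ends in 2 ways, arrange the remaining 7 in 7! = 5040 ways: 2·5040 = 10080.
Probability = 10080/362880 = 1/36.

1/36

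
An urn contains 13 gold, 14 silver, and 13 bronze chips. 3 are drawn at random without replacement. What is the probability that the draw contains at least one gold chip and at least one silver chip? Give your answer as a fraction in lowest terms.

There are C(40,3) = 9880 possible draws.
By inclusion-exclusion on the complements, draws missing all gold or all silver: C(27,3) + C(26,3) − C(13,3) = 2925 + 2600 − 286 = 5239.
So draws with at least one of each: 9880 − 5239 = 4641, probability 4641/9880 = 357/760.

357/760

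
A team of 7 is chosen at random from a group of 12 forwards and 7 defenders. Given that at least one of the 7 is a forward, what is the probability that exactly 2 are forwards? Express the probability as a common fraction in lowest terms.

Work in counts. Selections with at least one forward: C(19,7) − C(7,7) = 50388 − 1 = 50387.
Of those, selections where exactly 2 are forwards: C(12,2)·C(7,5) = 66·21 = 1386.
Conditional probability = 1386/50387.

1386/50387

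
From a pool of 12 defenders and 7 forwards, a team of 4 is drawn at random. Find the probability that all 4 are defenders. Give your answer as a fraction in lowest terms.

There are C(19,4) = 3876 possible selections.
Selections with all defenders: C(12,4) = 495.
Probability = 495/3876 = 165/1292.

165/1292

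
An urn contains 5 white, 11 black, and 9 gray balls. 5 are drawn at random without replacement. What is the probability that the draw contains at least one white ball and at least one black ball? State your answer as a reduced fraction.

There are C(25,5) = 53130 possible draws.
By inclusion-exclusion on the complements, draws missing all white or all black: C(20,5) + C(14,5) − C(9,5) = 15504 + 2002 − 126 = 17380.
So draws with at least one of each: 53130 − 17380 = 35750, probability 35750/53130 = 325/483.

325/483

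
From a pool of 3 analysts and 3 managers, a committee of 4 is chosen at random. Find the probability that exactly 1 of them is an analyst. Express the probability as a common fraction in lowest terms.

Total number of selections: C(6,4) = 15.
Selections with exactly 1 analyst: choose 1 of the 3 analysts and 3 of the 3 managers, C(3,1)·C(3,3) = 3·1 = 3.
Probability = 3/15 = 1/5.

1/5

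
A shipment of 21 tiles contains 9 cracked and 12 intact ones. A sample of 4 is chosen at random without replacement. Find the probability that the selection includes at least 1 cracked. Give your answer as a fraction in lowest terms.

Total selections: C(21,4) = 5985.
The complement is all 4 are intact: C(12,4) = 495.
Probability = 1 − 495/5985 = 5490/5985 = 122/133.

122/133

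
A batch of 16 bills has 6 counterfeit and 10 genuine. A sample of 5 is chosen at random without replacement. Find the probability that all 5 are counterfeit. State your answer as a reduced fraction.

There are C(16,5) = 4368 possible selections.
Selections with all counterfeit: C(6,5) = 6.
Probability = 6/4368 = 1/728.

1/728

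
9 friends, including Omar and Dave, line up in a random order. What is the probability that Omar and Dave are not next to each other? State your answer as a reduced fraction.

7/9

There are 9! = 362880 arrangements.
Arrangements with Omar and Dave adjacent: 2·8! = 80640.
So not adjacent: 362880 − 80640 = 282240, probability 282240/362880 = 7/9.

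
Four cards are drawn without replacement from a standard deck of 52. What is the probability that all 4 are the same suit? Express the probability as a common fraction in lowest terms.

44/4165

There are C(52,4) = 270725 possible 4-card hands.
Hands of one suit: 4 suits × C(13,4) = 4·715 = 2860.
Probability = 2860/270725 = 44/4165.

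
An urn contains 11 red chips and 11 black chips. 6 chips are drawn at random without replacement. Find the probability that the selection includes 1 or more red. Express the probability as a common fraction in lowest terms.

Total selections: C(22,6) = 74613.
Favorable selections (1 or more red): C(11,1)·C(11,5) + C(11,2)·C(11,4) + C(11,3)·C(11,3) + C(11,4)·C(11,2) + C(11,5)·C(11,1) + C(11,6)·C(11,0) = 5082 + 18150 + 27225 + 18150 + 5082 + 462 = 74151.
Probability = 74151/74613 = 321/323.

321/323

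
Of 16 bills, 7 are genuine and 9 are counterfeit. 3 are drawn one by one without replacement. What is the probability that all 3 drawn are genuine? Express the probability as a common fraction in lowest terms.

1/16

Multiply the conditional probabilities at each draw: 7/16 · 6/15 · 5/14 = 210/3360 = 1/16.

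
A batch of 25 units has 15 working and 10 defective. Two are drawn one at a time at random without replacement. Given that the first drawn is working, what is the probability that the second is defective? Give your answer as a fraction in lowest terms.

After removing one working, 24 remain: 14 working and 10 defective.
So the probability the next is defective is 10/24 = 5/12.

5/12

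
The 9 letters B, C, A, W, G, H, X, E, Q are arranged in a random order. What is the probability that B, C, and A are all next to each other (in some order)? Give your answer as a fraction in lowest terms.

1/12

There are 9! = 362880 arrangements.
Treat the three as one block: 7! placements × 3! orders within the block = 5040·6 = 30240.
Probability = 30240/362880 = 1/12.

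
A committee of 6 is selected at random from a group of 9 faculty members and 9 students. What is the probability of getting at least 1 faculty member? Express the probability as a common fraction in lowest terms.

220/221

Total selections: C(18,6) = 18564.
Favorable selections (at least 1 faculty member): C(9,1)·C(9,5) + C(9,2)·C(9,4) + C(9,3)·C(9,3) + C(9,4)·C(9,2) + C(9,5)·C(9,1) + C(9,6)·C(9,0) = 1134 + 4536 + 7056 + 4536 + 1134 + 84 = 18480.
Probability = 18480/18564 = 220/221.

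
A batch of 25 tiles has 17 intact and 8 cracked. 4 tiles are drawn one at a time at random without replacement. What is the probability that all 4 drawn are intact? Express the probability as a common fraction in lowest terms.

Multiply the conditional probabilities at each draw: 17/25 · 16/24 · 15/23 · 14/22 = 57120/303600 = 238/1265.

238/1265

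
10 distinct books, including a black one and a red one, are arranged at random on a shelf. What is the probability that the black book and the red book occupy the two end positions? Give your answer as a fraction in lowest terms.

There are 10! = 3628800 arrangements.
Place the black book and the red book at the ends in 2 ways, arrange the remaining 8 in 8! = 40320 ways: 2·40320 = 80640.
Probability = 80640/3628800 = 1/45.

1/45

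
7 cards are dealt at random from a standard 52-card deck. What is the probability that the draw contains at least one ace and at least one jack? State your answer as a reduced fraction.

3105873/16723070

There are C(52,7) = 133784560 possible draws.
By inclusion-exclusion on the complements, draws missing all aces or all jacks: C(48,7) + C(48,7) − C(44,7) = 73629072 + 73629072 − 38320568 = 108937576.
So draws with at least one of each: 133784560 − 108937576 = 24846984, probability 24846984/133784560 = 3105873/16723070.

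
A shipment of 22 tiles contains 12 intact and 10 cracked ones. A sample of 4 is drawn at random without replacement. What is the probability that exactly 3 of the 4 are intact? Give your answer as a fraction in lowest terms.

There are C(22,4) = 7315 ways to choose 4 from 22.
Selections with exactly 3 intact: choose 3 of the 12 intact and 1 of the 10 cracked, C(12,3)·C(10,1) = 220·10 = 2200.
Probability = 2200/7315 = 40/133.

40/133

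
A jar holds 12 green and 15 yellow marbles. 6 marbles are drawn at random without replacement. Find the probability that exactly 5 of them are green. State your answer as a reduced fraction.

12/299

Total number of selections: C(27,6) = 296010.
Selections with exactly 5 green: choose 5 of the 12 green and 1 of the 15 yellow, C(12,5)·C(15,1) = 792·15 = 11880.
Probability = 11880/296010 = 12/299.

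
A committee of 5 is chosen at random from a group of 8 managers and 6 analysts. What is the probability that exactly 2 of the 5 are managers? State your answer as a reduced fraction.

40/143

There are C(14,5) = 2002 ways to choose 5 from 14.
Selections with exactly 2 managers: choose 2 of the 8 managers and 3 of the 6 analysts, C(8,2)·C(6,3) = 28·20 = 560.
Probability = 560/2002 = 40/143.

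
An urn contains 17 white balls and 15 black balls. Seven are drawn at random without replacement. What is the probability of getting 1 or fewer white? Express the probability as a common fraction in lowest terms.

There are C(32,7) = 3365856 ways to choose the 7.
Favorable selections (1 or fewer white): C(17,0)·C(15,7) + C(17,1)·C(15,6) = 6435 + 85085 = 91520.
Probability = 91520/3365856 = 220/8091.

220/8091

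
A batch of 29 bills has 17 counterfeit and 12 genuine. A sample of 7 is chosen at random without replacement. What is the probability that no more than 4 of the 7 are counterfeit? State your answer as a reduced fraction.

There are C(29,7) = 1560780 ways to choose the 7.
Count the complement (more than 4 counterfeit): C(17,5)·C(12,2) + C(17,6)·C(12,1) + C(17,7)·C(12,0) = 408408 + 148512 + 19448 = 576368.
Probability = 1 − 576368/1560780 = 984412/1560780 = 18931/30015.

18931/30015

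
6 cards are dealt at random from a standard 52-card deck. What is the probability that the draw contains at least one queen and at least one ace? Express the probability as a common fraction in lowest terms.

There are C(52,6) = 20358520 possible draws.
By inclusion-exclusion on the complements, draws missing all queens or all aces: C(48,6) + C(48,6) − C(44,6) = 12271512 + 12271512 − 7059052 = 17483972.
So draws with at least one of each: 20358520 − 17483972 = 2874548, probability 2874548/20358520 = 718637/5089630.

718637/5089630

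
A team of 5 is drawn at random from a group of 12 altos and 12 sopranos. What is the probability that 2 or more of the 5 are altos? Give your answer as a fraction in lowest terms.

There are C(24,5) = 42504 ways to choose the 5.
Count the complement (fewer than 2 altos): C(12,0)·C(12,5) + C(12,1)·C(12,4) = 792 + 5940 = 6732.
Probability = 1 − 6732/42504 = 35772/42504 = 271/322.

271/322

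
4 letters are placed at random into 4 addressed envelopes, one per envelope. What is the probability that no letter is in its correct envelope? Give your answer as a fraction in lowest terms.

There are 4! = 24 assignments.
By inclusion-exclusion, assignments with no fixed points: C(4,0)·4! − C(4,1)·3! + C(4,2)·2! − C(4,3)·1! + C(4,4)·0! = 9.
Probability = 9/24 = 3/8.

3/8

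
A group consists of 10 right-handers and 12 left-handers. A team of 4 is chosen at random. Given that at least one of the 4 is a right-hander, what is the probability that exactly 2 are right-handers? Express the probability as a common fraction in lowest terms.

27/62

Work in counts. Selections with at least one right-hander: C(22,4) − C(12,4) = 7315 − 495 = 6820.
Of those, selections where exactly 2 are right-handers: C(10,2)·C(12,2) = 45·66 = 2970.
Conditional probability = 2970/6820 = 27/62.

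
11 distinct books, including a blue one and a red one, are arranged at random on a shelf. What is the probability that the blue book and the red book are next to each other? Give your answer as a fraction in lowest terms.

There are 11! = 39916800 arrangements.
Treat the blue book and the red book as a block: 10! arrangements of the blocks × 2 orders within the block = 2·3628800 = 7257600.
Probability = 7257600/39916800 = 2/11.

2/11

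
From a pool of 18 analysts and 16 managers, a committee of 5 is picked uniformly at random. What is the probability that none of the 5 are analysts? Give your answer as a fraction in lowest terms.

There are C(34,5) = 278256 possible selections.
Selections with no analysts (all managers): C(16,5) = 4368.
Probability = 4368/278256 = 91/5797.

91/5797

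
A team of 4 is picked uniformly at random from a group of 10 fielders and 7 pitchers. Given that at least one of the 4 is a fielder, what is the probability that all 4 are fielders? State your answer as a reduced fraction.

6/67

Work in counts. Selections with at least one fielder: C(17,4) − C(7,4) = 2380 − 35 = 2345.
Of those, selections where all 4 are fielders: C(10,4) = 210.
Conditional probability = 210/2345 = 6/67.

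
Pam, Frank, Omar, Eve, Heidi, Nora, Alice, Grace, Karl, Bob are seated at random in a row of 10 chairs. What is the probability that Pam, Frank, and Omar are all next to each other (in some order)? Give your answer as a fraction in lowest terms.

There are 10! = 3628800 arrangements.
Treat the three as one block: 8! placements × 3! orders within the block = 40320·6 = 241920.
Probability = 241920/3628800 = 1/15.

1/15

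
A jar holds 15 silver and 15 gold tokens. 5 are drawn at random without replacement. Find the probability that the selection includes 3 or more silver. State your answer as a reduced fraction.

1/2

There are C(30,5) = 142506 ways to choose the 5.
Favorable selections (3 or more silver): C(15,3)·C(15,2) + C(15,4)·C(15,1) + C(15,5)·C(15,0) = 47775 + 20475 + 3003 = 71253.
Probability = 71253/142506 = 1/2.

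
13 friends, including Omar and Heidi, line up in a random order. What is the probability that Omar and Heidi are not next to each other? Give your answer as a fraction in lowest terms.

There are 13! = 6227020800 arrangements.
Arrangements with Omar and Heidi adjacent: 2·12! = 958003200.
So not adjacent: 6227020800 − 958003200 = 5269017600, probability 5269017600/6227020800 = 11/13.

11/13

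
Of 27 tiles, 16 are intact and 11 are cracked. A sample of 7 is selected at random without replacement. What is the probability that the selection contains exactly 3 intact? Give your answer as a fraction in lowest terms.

There are C(27,7) = 888030 ways to choose 7 from 27.
Selections with exactly 3 intact: choose 3 of the 16 intact and 4 of the 11 cracked, C(16,3)·C(11,4) = 560·330 = 184800.
Probability = 184800/888030 = 560/2691.

560/2691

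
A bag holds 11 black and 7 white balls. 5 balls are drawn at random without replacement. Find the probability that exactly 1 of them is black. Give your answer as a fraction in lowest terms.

55/1224

There are C(18,5) = 8568 ways to choose 5 from 18.
Selections with exactly 1 black: choose 1 of the 11 black and 4 of the 7 white, C(11,1)·C(7,4) = 11·35 = 385.
Probability = 385/8568 = 55/1224.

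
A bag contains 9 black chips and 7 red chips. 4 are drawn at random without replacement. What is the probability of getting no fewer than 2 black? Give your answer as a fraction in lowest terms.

21/26

Total selections: C(16,4) = 1820.
Favorable selections (no fewer than 2 black): C(9,2)·C(7,2) + C(9,3)·C(7,1) + C(9,4)·C(7,0) = 756 + 588 + 126 = 1470.
Probability = 1470/1820 = 21/26.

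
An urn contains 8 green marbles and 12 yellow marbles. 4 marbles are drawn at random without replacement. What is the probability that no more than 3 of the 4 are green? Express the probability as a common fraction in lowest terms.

955/969

There are C(20,4) = 4845 ways to choose the 4.
The complement is exactly 4 green: C(8,4)·C(12,0) = 70.
Probability = 1 − 70/4845 = 4775/4845 = 955/969.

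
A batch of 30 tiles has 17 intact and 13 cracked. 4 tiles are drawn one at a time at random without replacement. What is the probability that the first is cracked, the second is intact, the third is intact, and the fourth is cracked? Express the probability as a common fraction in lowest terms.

Multiply the conditional probabilities at each draw: 13/30 · 17/29 · 16/28 · 12/27 = 42432/657720 = 1768/27405.

1768/27405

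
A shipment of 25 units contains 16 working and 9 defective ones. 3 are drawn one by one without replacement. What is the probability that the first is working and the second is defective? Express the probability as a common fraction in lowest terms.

Multiply the conditional probabilities at each draw: 16/25 · 9/24 = 144/600 = 6/25.

6/25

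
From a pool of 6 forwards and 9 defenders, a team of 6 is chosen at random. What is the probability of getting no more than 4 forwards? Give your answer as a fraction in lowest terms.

90/91

There are C(15,6) = 5005 ways to choose the 6.
Count the complement (more than 4 forwards): C(6,5)·C(9,1) + C(6,6)·C(9,0) = 54 + 1 = 55.
Probability = 1 − 55/5005 = 4950/5005 = 90/91.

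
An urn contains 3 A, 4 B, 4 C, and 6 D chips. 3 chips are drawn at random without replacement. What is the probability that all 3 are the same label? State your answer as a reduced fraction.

There are C(17,3) = 680 ways to draw 3 chips.
All same label: C(3,3) + C(4,3) + C(4,3) + C(6,3) = 1 + 4 + 4 + 20 = 29.
Probability = 29/680.

29/680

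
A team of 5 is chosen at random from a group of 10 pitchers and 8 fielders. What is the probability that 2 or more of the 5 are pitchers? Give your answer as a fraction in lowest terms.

31/34

Total selections: C(18,5) = 8568.
Count the complement (fewer than 2 pitchers): C(10,0)·C(8,5) + C(10,1)·C(8,4) = 56 + 700 = 756.
Probability = 1 − 756/8568 = 7812/8568 = 31/34.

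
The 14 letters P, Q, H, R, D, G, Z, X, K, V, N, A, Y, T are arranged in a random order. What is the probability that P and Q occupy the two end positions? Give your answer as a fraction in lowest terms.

There are 14! = 87178291200 arrangements.
Place P and Q at the ends in 2 ways, arrange the remaining 12 in 12! = 479001600 ways: 2·479001600 = 958003200.
Probability = 958003200/87178291200 = 1/91.

1/91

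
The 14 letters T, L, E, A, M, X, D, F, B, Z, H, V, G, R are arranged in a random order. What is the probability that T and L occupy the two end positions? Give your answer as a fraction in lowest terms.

There are 14! = 87178291200 arrangements.
Place T and L at the ends in 2 ways, arrange the remaining 12 in 12! = 479001600 ways: 2·479001600 = 958003200.
Probability = 958003200/87178291200 = 1/91.

1/91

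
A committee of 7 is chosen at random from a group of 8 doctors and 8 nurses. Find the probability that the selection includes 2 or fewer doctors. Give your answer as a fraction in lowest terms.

There are C(16,7) = 11440 ways to choose the 7.
Favorable selections (2 or fewer doctors): C(8,0)·C(8,7) + C(8,1)·C(8,6) + C(8,2)·C(8,5) = 8 + 224 + 1568 = 1800.
Probability = 1800/11440 = 45/286.

45/286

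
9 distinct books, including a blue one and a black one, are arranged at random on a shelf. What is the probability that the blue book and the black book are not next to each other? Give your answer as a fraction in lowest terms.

There are 9! = 362880 arrangements.
Arrangements with the blue book and the black book adjacent: 2·8! = 80640.
So not adjacent: 362880 − 80640 = 282240, probability 282240/362880 = 7/9.

7/9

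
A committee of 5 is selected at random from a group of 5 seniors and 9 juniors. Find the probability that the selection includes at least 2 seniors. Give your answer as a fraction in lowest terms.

Total selections: C(14,5) = 2002.
Favorable selections (at least 2 seniors): C(5,2)·C(9,3) + C(5,3)·C(9,2) + C(5,4)·C(9,1) + C(5,5)·C(9,0) = 840 + 360 + 45 + 1 = 1246.
Probability = 1246/2002 = 89/143.

89/143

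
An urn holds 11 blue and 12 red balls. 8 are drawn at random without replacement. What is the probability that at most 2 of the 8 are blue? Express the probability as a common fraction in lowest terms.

Total selections: C(23,8) = 490314.
Favorable selections (at most 2 blue): C(11,0)·C(12,8) + C(11,1)·C(12,7) + C(11,2)·C(12,6) = 495 + 8712 + 50820 = 60027.
Probability = 60027/490314 = 107/874.

107/874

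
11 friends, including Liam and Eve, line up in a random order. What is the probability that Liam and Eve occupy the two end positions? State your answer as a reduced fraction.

There are 11! = 39916800 arrangements.
Place Liam and Eve at the ends in 2 ways, arrange the remaining 9 in 9! = 362880 ways: 2·362880 = 725760.
Probability = 725760/39916800 = 1/55.

1/55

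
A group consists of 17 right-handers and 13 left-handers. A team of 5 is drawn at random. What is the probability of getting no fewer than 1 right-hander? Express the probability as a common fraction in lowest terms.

1207/1218

Total selections: C(30,5) = 142506.
The complement is all 5 are left-handers: C(13,5) = 1287.
Probability = 1 − 1287/142506 = 141219/142506 = 1207/1218.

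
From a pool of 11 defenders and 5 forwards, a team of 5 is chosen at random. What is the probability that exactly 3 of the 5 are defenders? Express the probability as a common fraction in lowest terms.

275/728

There are C(16,5) = 4368 ways to choose 5 from 16.
Selections with exactly 3 defenders: choose 3 of the 11 defenders and 2 of the 5 forwards, C(11,3)·C(5,2) = 165·10 = 1650.
Probability = 1650/4368 = 275/728.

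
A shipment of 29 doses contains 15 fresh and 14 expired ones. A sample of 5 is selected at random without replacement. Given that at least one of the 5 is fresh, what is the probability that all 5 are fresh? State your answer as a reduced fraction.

33/1283

Work in counts. Selections with at least one fresh: C(29,5) − C(14,5) = 118755 − 2002 = 116753.
Of those, selections where all 5 are fresh: C(15,5) = 3003.
Conditional probability = 3003/116753 = 33/1283.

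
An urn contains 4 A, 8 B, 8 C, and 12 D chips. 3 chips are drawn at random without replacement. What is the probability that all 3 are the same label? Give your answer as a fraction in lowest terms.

21/310

There are C(32,3) = 4960 ways to draw 3 chips.
All same label: C(4,3) + C(8,3) + C(8,3) + C(12,3) = 4 + 56 + 56 + 220 = 336.
Probability = 336/4960 = 21/310.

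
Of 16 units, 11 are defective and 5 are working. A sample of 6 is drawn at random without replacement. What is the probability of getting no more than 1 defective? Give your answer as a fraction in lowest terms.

There are C(16,6) = 8008 ways to choose the 6.
Favorable selections (no more than 1 defective): C(11,1)·C(5,5) = 11.
Probability = 11/8008 = 1/728.

1/728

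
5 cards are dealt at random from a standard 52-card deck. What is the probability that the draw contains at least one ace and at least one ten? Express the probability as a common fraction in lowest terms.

6509/64974

There are C(52,5) = 2598960 possible draws.
By inclusion-exclusion on the complements, draws missing all aces or all tens: C(48,5) + C(48,5) − C(44,5) = 1712304 + 1712304 − 1086008 = 2338600.
So draws with at least one of each: 2598960 − 2338600 = 260360, probability 260360/2598960 = 6509/64974.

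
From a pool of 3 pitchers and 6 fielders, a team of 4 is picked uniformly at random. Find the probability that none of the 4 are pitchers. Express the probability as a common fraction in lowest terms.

5/42

There are C(9,4) = 126 possible selections.
Selections with no pitchers (all fielders): C(6,4) = 15.
Probability = 15/126 = 5/42.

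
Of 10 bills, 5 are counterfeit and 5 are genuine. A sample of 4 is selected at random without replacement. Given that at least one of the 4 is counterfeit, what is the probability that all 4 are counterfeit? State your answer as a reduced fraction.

Work in counts. Selections with at least one counterfeit: C(10,4) − C(5,4) = 210 − 5 = 205.
Of those, selections where all 4 are counterfeit: C(5,4) = 5.
Conditional probability = 5/205 = 1/41.

1/41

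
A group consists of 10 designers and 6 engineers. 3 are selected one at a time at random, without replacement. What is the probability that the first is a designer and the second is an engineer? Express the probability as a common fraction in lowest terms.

1/4

Multiply the conditional probabilities at each draw: 10/16 · 6/15 = 60/240 = 1/4.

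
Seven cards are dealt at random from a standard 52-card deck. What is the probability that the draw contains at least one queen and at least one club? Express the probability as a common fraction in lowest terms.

53122231/133784560

There are C(52,7) = 133784560 possible draws.
By inclusion-exclusion on the complements, draws missing all queens or all clubs: C(48,7) + C(39,7) − C(36,7) = 73629072 + 15380937 − 8347680 = 80662329.
So draws with at least one of each: 133784560 − 80662329 = 53122231, probability 53122231/133784560.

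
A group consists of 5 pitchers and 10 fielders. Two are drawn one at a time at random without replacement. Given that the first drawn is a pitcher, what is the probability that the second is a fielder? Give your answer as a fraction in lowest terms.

After removing one pitcher, 14 remain: 4 pitchers and 10 fielders.
So the probability the next is a fielder is 10/14 = 5/7.

5/7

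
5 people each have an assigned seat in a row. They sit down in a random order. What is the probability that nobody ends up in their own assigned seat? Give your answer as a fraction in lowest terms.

11/30

There are 5! = 120 seatings.
By inclusion-exclusion, seatings with no fixed points: C(5,0)·5! − C(5,1)·4! + C(5,2)·3! − C(5,3)·2! + C(5,4)·1! − C(5,5)·0! = 44.
Probability = 44/120 = 11/30.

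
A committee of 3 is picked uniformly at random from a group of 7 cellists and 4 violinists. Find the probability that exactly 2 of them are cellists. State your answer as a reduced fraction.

28/55

There are C(11,3) = 165 ways to choose 3 from 11.
Selections with exactly 2 cellists: choose 2 of the 7 cellists and 1 of the 4 violinists, C(7,2)·C(4,1) = 21·4 = 84.
Probability = 84/165 = 28/55.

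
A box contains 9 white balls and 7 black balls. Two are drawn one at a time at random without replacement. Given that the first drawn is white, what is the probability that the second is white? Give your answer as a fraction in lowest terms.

8/15

After removing one white, 15 remain: 8 white and 7 black.
So the probability the next is white is 8/15.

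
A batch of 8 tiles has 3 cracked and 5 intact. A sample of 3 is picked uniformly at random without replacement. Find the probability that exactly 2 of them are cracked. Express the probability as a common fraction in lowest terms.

There are C(8,3) = 56 ways to choose 3 from 8.
Selections with exactly 2 cracked: choose 2 of the 3 cracked and 1 of the 5 intact, C(3,2)·C(5,1) = 3·5 = 15.
Probability = 15/56.

15/56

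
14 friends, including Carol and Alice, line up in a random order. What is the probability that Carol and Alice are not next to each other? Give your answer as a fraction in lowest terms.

There are 14! = 87178291200 arrangements.
Arrangements with Carol and Alice adjacent: 2·13! = 12454041600.
So not adjacent: 87178291200 − 12454041600 = 74724249600, probability 74724249600/87178291200 = 6/7.

6/7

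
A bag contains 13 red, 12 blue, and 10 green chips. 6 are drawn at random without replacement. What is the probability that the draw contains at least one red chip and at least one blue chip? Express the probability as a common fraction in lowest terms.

There are C(35,6) = 1623160 possible draws.
By inclusion-exclusion on the complements, draws missing all red or all blue: C(22,6) + C(23,6) − C(10,6) = 74613 + 100947 − 210 = 175350.
So draws with at least one of each: 1623160 − 175350 = 1447810, probability 1447810/1623160 = 20683/23188.

20683/23188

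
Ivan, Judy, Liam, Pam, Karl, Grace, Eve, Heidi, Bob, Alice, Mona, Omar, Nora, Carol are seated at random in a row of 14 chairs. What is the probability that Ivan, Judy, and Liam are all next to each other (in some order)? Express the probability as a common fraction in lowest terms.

There are 14! = 87178291200 arrangements.
Treat the three as one block: 12! placements × 3! orders within the block = 479001600·6 = 2874009600.
Probability = 2874009600/87178291200 = 3/91.

3/91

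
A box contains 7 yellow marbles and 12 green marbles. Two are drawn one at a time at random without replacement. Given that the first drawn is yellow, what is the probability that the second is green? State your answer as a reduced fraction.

2/3

After removing one yellow, 18 remain: 6 yellow and 12 green.
So the probability the next is green is 12/18 = 2/3.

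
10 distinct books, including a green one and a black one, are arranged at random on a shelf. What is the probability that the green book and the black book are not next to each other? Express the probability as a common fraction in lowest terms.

There are 10! = 3628800 arrangements.
Arrangements with the green book and the black book adjacent: 2·9! = 725760.
So not adjacent: 3628800 − 725760 = 2903040, probability 2903040/3628800 = 4/5.

4/5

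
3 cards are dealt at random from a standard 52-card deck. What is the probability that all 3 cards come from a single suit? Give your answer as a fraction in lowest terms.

22/425

There are C(52,3) = 22100 possible 3-card hands.
Hands of one suit: 4 suits × C(13,3) = 4·286 = 1144.
Probability = 1144/22100 = 22/425.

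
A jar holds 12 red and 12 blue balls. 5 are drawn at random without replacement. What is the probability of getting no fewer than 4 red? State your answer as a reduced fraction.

51/322

There are C(24,5) = 42504 ways to choose the 5.
Favorable selections (no fewer than 4 red): C(12,4)·C(12,1) + C(12,5)·C(12,0) = 5940 + 792 = 6732.
Probability = 6732/42504 = 51/322.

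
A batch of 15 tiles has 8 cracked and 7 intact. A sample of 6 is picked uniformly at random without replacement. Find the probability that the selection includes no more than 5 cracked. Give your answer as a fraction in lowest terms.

711/715

Total selections: C(15,6) = 5005.
Favorable selections (no more than 5 cracked): C(8,0)·C(7,6) + C(8,1)·C(7,5) + C(8,2)·C(7,4) + C(8,3)·C(7,3) + C(8,4)·C(7,2) + C(8,5)·C(7,1) = 7 + 168 + 980 + 1960 + 1470 + 392 = 4977.
Probability = 4977/5005 = 711/715.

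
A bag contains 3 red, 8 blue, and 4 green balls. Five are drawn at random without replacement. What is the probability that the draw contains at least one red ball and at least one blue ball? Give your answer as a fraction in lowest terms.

730/1001

There are C(15,5) = 3003 possible draws.
By inclusion-exclusion on the complements, draws missing all red or all blue: C(12,5) + C(7,5) − C(4,5) = 792 + 21 − 0 = 813.
So draws with at least one of each: 3003 − 813 = 2190, probability 2190/3003 = 730/1001.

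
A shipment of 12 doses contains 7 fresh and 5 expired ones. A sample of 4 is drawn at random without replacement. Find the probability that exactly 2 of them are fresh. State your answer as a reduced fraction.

Total number of selections: C(12,4) = 495.
Selections with exactly 2 fresh: choose 2 of the 7 fresh and 2 of the 5 expired, C(7,2)·C(5,2) = 21·10 = 210.
Probability = 210/495 = 14/33.

14/33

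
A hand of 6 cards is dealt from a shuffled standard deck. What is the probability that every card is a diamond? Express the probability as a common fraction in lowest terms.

33/391510

There are C(52,6) = 20358520 possible 6-card hands.
Hands that are all diamonds: C(13,6) = 1716.
Probability = 1716/20358520 = 33/391510.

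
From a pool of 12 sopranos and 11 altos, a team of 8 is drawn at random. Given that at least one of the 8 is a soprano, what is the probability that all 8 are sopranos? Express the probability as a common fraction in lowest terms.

Work in counts. Selections with at least one soprano: C(23,8) − C(11,8) = 490314 − 165 = 490149.
Of those, selections where all 8 are sopranos: C(12,8) = 495.
Conditional probability = 495/490149 = 5/4951.

5/4951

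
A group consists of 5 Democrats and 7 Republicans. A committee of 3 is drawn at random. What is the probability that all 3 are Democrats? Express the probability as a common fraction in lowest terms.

There are C(12,3) = 220 possible selections.
Selections with all Democrats: C(5,3) = 10.
Probability = 10/220 = 1/22.

1/22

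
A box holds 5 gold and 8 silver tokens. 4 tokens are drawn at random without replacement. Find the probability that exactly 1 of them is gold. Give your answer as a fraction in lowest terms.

There are C(13,4) = 715 ways to choose 4 from 13.
Selections with exactly 1 gold: choose 1 of the 5 gold and 3 of the 8 silver, C(5,1)·C(8,3) = 5·56 = 280.
Probability = 280/715 = 56/143.

56/143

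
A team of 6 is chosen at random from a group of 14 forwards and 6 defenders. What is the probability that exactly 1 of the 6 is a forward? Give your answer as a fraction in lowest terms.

7/3230

There are C(20,6) = 38760 ways to choose 6 from 20.
Selections with exactly 1 forward: choose 1 of the 14 forwards and 5 of the 6 defenders, C(14,1)·C(6,5) = 14·6 = 84.
Probability = 84/38760 = 7/3230.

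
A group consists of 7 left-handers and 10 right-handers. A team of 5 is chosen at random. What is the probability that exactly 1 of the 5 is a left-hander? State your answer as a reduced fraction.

105/442

There are C(17,5) = 6188 ways to choose 5 from 17.
Selections with exactly 1 left-hander: choose 1 of the 7 left-handers and 4 of the 10 right-handers, C(7,1)·C(10,4) = 7·210 = 1470.
Probability = 1470/6188 = 105/442.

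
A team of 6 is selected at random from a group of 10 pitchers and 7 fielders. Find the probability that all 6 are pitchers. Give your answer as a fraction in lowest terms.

There are C(17,6) = 12376 possible selections.
Selections with all pitchers: C(10,6) = 210.
Probability = 210/12376 = 15/884.

15/884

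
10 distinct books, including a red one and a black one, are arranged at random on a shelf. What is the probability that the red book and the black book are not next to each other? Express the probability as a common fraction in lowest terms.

There are 10! = 3628800 arrangements.
Arrangements with the red book and the black book adjacent: 2·9! = 725760.
So not adjacent: 3628800 − 725760 = 2903040, probability 2903040/3628800 = 4/5.

4/5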